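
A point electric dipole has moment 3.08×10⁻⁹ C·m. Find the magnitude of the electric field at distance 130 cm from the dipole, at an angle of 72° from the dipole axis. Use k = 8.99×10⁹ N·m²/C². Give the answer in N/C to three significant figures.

At angle θ the dipole field magnitude is E = (kp/r³)·√(1 + 3cos²θ).
kp/r³ = (8.99×10⁹)(3.08×10⁻⁹) / (1.30)³ = 12.60 N/C.
√(1 + 3cos²72°) = √(1 + 3·0.0955) = √1.2865 ≈ 1.1342.
E ≈ 12.60 × 1.134 = 14.29 N/C.

E ≈ 14.3 N/C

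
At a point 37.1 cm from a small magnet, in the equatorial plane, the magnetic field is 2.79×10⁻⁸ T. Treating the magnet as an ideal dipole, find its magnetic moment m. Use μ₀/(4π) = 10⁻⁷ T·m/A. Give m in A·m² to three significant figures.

In the equatorial plane B = (μ₀/4π)·m/r³, so m = Br³·4π/(μ₀).
m = (2.79×10⁻⁸)·(0.371)³ / (10⁻⁷) = 0.01425 A·m².

m ≈ 0.0142 A·m²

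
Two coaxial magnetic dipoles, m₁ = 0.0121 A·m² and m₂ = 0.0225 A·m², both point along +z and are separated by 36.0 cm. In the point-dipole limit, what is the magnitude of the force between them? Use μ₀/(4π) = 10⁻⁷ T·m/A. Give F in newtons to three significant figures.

On-axis B of dipole 1: B = (μ₀/4π)·2m₁/r³. Force on dipole 2: F = m₂·dB/dr.
dB/dr = −(μ₀/4π)·6m₁/r⁴, so |F| = (μ₀/4π)·6m₁m₂/r⁴.
F = 6(10⁻⁷)(0.0121)(0.0225)/(0.360)⁴ = 9.725×10⁻⁹ N.

F ≈ 9.73×10⁻⁹ N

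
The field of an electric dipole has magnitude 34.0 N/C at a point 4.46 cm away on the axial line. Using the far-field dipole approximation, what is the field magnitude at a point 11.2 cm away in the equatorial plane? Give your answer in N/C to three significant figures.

Dipole fields scale as 1/r³ in the far field.
The axial field is twice the equatorial field at the same r, so the geometry factor is 1/2.
E₂ = E₁ · (1/2) · (r₁/r₂)³ = 34.0 · 0.5 · (4.46/11.2)³.
(r₁/r₂)³ = (0.3982)³ = 0.06315.
E₂ ≈ 1.073 N/C.

E ≈ 1.07 N/C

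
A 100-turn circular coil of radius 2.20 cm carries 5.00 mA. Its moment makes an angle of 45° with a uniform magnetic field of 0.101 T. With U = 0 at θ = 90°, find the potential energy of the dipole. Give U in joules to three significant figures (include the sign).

U ≈ -5.43×10⁻⁵ J

m = NIA = NIπa² = 100·(0.00500)·π·(0.0220)² = 7.603×10⁻⁴ A·m².
U = −m·B = −mB cosθ.
U = −(7.603×10⁻⁴)(0.101)·cos45° = -5.430×10⁻⁵ J.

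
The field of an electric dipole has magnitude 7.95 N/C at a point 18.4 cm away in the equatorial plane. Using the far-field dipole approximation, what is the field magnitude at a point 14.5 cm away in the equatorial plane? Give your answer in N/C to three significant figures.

Dipole fields scale as 1/r³ in the far field; the geometry is the same at both points.
E₂ = E₁ · (r₁/r₂)³ = 7.95 · (18.4/14.5)³.
(r₁/r₂)³ = (1.269)³ = 2.043.
E₂ ≈ 16.24 N/C.

E ≈ 16.2 N/C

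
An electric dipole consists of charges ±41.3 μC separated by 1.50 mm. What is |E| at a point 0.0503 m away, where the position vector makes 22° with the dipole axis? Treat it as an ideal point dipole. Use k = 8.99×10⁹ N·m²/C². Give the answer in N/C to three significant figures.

E ≈ 8.28×10⁶ N/C

Dipole moment p = qd = (4.13×10⁻⁵ C)(0.00150 m) = 6.195×10⁻⁸ C·m.
At angle θ the dipole field magnitude is E = (kp/r³)·√(1 + 3cos²θ).
kp/r³ = (8.99×10⁹)(6.195×10⁻⁸) / (0.0503)³ = 4.376×10⁶ N/C.
√(1 + 3cos²22°) = √(1 + 3·0.8597) = √3.5790 ≈ 1.8918.
E ≈ 4.376×10⁶ × 1.892 = 8.279×10⁶ N/C.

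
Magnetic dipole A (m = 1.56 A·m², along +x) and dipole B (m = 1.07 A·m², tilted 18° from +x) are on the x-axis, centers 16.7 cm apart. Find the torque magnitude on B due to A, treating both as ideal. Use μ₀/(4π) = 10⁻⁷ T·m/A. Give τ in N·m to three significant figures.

τ ≈ 2.21×10⁻⁵ N·m

Dipole B is on the axis of dipole A, so B₁ there is axial: B₁ = (μ₀/4π)·2m₁/r³ along +x.
B₁ = 2(10⁻⁷)(1.56)/(0.167)³ = 6.699×10⁻⁵ T.
τ = m₂ B₁ sinθ.
τ = (1.07)(6.699×10⁻⁵)·sin18° = 2.215×10⁻⁵ N·m.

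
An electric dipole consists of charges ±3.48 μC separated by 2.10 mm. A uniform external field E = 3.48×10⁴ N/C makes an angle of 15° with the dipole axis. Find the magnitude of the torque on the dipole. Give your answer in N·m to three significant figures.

τ ≈ 6.58×10⁻⁵ N·m

Dipole moment p = qd = (3.48×10⁻⁶ C)(0.00210 m) = 7.308×10⁻⁹ C·m.
Torque on an electric dipole: τ = pE sinθ.
τ = (7.308×10⁻⁹)(3.48×10⁴)·sin15° = 6.582×10⁻⁵ N·m.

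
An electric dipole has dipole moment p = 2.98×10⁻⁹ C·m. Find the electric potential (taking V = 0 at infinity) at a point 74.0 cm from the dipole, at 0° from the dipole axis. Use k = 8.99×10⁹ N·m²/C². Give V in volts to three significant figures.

The dipole potential is V = kp cosθ / r².
V = (8.99×10⁹)(2.98×10⁻⁹)·cos0° / (0.740)² = 48.92 V.

V ≈ 48.9 V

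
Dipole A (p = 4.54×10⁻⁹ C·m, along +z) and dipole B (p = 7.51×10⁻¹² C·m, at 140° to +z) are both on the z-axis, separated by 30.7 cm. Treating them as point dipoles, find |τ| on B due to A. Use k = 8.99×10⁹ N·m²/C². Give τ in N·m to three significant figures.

The second dipole sits on the axis of the first, so the field there is axial: E₁ = 2kp₁/r³ along +z.
E₁ = 2(8.99×10⁹)(4.54×10⁻⁹)/(0.307)³ = 2821 N/C.
Torque on the second dipole: τ = p₂ E₁ sinθ.
τ = (7.51×10⁻¹²)(2821)·sin140° = 1.362×10⁻⁸ N·m.

τ ≈ 1.36×10⁻⁸ N·m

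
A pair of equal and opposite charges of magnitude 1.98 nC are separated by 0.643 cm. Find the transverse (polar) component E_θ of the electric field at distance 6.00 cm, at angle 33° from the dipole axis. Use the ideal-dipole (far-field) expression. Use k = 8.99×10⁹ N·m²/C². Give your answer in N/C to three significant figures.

Dipole moment p = qd = (1.98×10⁻⁹ C)(0.00643 m) = 1.273×10⁻¹¹ C·m.
For a dipole, E_θ = (kp sinθ)/r³.
kp/r³ = (8.99×10⁹)(1.273×10⁻¹¹)/(0.0600)³ = 529.8 N/C.
E_θ = 529.8·sin33° = 288.6 N/C.

E_θ ≈ 289 N/C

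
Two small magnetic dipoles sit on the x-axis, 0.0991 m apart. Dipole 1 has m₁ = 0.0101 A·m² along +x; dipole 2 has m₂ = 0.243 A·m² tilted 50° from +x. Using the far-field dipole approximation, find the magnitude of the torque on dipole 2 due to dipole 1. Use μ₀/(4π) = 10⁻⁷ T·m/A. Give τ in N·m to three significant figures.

Dipole B is on the axis of dipole A, so B₁ there is axial: B₁ = (μ₀/4π)·2m₁/r³ along +x.
B₁ = 2(10⁻⁷)(0.0101)/(0.0991)³ = 2.076×10⁻⁶ T.
τ = m₂ B₁ sinθ.
τ = (0.243)(2.076×10⁻⁶)·sin50° = 3.864×10⁻⁷ N·m.

τ ≈ 3.86×10⁻⁷ N·m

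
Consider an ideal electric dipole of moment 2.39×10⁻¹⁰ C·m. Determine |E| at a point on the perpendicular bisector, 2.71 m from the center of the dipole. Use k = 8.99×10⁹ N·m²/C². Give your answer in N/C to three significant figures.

E ≈ 0.108 N/C

In the equatorial plane E = kp/r³.
E = (8.99×10⁹)(2.39×10⁻¹⁰) / (2.71)³ = 0.1080 N/C.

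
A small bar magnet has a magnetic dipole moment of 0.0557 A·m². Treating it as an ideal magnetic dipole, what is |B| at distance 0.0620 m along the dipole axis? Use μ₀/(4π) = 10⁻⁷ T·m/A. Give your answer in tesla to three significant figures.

On axis B = (μ₀/4π)·2m/r³.
B = 2·(10⁻⁷)·(0.0557) / (0.0620)³ = 4.674×10⁻⁵ T.

B ≈ 4.67×10⁻⁵ T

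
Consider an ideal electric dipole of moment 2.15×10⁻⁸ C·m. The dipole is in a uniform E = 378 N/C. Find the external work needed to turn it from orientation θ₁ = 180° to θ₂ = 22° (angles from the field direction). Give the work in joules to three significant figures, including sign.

W_ext = ΔU = U(θ₂) − U(θ₁) = −pE cosθ₂ − (−pE cosθ₁) = pE(cosθ₁ − cosθ₂).
W = (2.15×10⁻⁸)(378)·(cos180° − cos22°) = (8.127×10⁻⁶)·(-1.9272) = -1.566×10⁻⁵ J.

W ≈ -1.57×10⁻⁵ J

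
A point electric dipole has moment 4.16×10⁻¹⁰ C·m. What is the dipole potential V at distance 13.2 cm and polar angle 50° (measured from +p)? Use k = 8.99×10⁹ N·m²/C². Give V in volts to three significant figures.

The dipole potential is V = kp cosθ / r².
V = (8.99×10⁹)(4.16×10⁻¹⁰)·cos50° / (0.132)² = 138.0 V.

V ≈ 138 V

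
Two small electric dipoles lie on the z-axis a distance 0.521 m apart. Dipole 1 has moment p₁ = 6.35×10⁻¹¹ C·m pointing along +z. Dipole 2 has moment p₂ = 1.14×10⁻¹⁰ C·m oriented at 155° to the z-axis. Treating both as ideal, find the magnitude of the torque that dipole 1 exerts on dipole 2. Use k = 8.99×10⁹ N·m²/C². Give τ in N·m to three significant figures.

τ ≈ 3.89×10⁻¹⁰ N·m

The second dipole sits on the axis of the first, so the field there is axial: E₁ = 2kp₁/r³ along +z.
E₁ = 2(8.99×10⁹)(6.35×10⁻¹¹)/(0.521)³ = 8.073 N/C.
Torque on the second dipole: τ = p₂ E₁ sinθ.
τ = (1.14×10⁻¹⁰)(8.073)·sin155° = 3.890×10⁻¹⁰ N·m.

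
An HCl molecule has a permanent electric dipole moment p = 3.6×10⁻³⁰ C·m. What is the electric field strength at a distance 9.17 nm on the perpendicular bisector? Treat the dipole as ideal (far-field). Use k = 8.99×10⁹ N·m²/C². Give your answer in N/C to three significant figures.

On the perpendicular bisector E = kp/r³ (half the axial value at the same distance).
E = (8.99×10⁹)(3.60×10⁻³⁰) / (9.17×10⁻⁹)³ = 4.197×10⁴ N/C.

E ≈ 4.20×10⁴ N/C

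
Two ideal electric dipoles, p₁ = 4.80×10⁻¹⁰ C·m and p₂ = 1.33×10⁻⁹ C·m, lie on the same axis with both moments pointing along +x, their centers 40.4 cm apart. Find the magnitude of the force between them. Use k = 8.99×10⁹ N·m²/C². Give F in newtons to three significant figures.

On-axis field of dipole 1 at distance r: E = 2kp₁/r³. Force on dipole 2 is F = p₂·dE/dr (gradient along axis).
dE/dr = −6kp₁/r⁴, so |F| = 6kp₁p₂/r⁴ (attractive for aligned moments).
F = 6(8.99×10⁹)(4.80×10⁻¹⁰)(1.33×10⁻⁹)/(0.404)⁴ = 1.293×10⁻⁶ N.

F ≈ 1.29×10⁻⁶ N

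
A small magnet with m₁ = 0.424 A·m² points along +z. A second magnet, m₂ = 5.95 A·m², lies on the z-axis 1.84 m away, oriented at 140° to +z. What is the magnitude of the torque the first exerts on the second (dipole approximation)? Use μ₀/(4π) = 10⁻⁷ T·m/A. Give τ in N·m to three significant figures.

Dipole B is on the axis of dipole A, so B₁ there is axial: B₁ = (μ₀/4π)·2m₁/r³ along +z.
B₁ = 2(10⁻⁷)(0.424)/(1.84)³ = 1.361×10⁻⁸ T.
τ = m₂ B₁ sinθ.
τ = (5.95)(1.361×10⁻⁸)·sin140° = 5.206×10⁻⁸ N·m.

τ ≈ 5.21×10⁻⁸ N·m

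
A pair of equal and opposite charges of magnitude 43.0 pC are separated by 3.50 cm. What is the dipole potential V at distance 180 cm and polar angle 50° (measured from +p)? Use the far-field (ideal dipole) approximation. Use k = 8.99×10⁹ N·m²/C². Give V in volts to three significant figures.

Dipole moment p = qd = (4.30×10⁻¹¹ C)(0.0350 m) = 1.505×10⁻¹² C·m.
The dipole potential is V = kp cosθ / r².
V = (8.99×10⁹)(1.505×10⁻¹²)·cos50° / (1.80)² = 0.002684 V.

V ≈ 0.00268 V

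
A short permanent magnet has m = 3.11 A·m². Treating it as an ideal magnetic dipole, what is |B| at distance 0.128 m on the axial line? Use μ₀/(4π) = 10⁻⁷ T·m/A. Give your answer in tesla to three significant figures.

On axis B = (μ₀/4π)·2m/r³.
B = 2·(10⁻⁷)·(3.11) / (0.128)³ = 2.966×10⁻⁴ T.

B ≈ 2.97×10⁻⁴ T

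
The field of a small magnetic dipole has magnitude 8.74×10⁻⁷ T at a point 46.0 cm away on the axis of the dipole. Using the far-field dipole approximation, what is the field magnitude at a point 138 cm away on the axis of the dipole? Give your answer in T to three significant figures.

B ≈ 3.24×10⁻⁸ T

Dipole fields scale as 1/r³ in the far field; the geometry is the same at both points.
B₂ = B₁ · (r₁/r₂)³ = 8.74×10⁻⁷ · (46.0/138)³.
(r₁/r₂)³ = (0.3333)³ = 0.03704.
B₂ ≈ 3.237×10⁻⁸ T.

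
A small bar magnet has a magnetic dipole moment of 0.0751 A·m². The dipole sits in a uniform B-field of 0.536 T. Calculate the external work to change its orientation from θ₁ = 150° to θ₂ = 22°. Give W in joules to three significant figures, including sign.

W_ext = ΔU = −mB cosθ₂ + mB cosθ₁ = mB(cosθ₁ − cosθ₂).
W = (0.0751)(0.536)·(cos150° − cos22°) = (0.04025)·(-1.7932) = -0.07218 J.

W ≈ -0.0722 J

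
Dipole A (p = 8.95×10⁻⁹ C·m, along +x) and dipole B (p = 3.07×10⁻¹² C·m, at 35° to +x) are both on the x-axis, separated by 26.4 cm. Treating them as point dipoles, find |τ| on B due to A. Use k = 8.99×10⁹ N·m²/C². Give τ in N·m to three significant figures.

τ ≈ 1.54×10⁻⁸ N·m

The second dipole sits on the axis of the first, so the field there is axial: E₁ = 2kp₁/r³ along +x.
E₁ = 2(8.99×10⁹)(8.95×10⁻⁹)/(0.264)³ = 8746 N/C.
Torque on the second dipole: τ = p₂ E₁ sinθ.
τ = (3.07×10⁻¹²)(8746)·sin35° = 1.540×10⁻⁸ N·m.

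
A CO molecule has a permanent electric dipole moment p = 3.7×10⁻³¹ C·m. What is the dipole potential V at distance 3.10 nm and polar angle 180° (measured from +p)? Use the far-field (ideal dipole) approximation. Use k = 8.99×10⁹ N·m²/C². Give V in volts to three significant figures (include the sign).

The dipole potential is V = kp cosθ / r².
V = (8.99×10⁹)(3.70×10⁻³¹)·cos180° / (3.10×10⁻⁹)² = -3.461×10⁻⁴ V.

V ≈ -3.46×10⁻⁴ V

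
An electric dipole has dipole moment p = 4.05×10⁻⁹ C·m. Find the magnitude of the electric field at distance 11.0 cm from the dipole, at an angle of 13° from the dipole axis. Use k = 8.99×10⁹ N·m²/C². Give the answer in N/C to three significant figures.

At angle θ the dipole field magnitude is E = (kp/r³)·√(1 + 3cos²θ).
kp/r³ = (8.99×10⁹)(4.05×10⁻⁹) / (0.110)³ = 2.735×10⁴ N/C.
√(1 + 3cos²13°) = √(1 + 3·0.9494) = √3.8482 ≈ 1.9617.
E ≈ 2.735×10⁴ × 1.962 = 5.366×10⁴ N/C.

E ≈ 5.37×10⁴ N/C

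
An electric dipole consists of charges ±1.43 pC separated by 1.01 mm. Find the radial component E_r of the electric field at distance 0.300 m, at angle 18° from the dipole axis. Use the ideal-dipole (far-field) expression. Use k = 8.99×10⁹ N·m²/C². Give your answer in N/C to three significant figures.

Dipole moment p = qd = (1.43×10⁻¹² C)(0.00101 m) = 1.444×10⁻¹⁵ C·m.
For a dipole, E_r = (2kp cosθ)/r³.
kp/r³ = (8.99×10⁹)(1.444×10⁻¹⁵)/(0.300)³ = 4.808×10⁻⁴ N/C.
E_r = 2·4.808×10⁻⁴·cos18° = 9.145×10⁻⁴ N/C.

E_r ≈ 9.15×10⁻⁴ N/C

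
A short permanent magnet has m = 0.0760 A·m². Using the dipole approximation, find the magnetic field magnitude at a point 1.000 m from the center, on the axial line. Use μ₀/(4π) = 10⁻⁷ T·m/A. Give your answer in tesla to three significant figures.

B ≈ 1.52×10⁻⁸ T

On axis B = (μ₀/4π)·2m/r³.
B = 2·(10⁻⁷)·(0.0760) / (1.00)³ = 1.520×10⁻⁸ T.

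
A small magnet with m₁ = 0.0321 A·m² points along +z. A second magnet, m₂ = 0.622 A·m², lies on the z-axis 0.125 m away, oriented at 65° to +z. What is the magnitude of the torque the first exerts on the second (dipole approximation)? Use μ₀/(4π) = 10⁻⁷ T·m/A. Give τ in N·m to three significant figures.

τ ≈ 1.85×10⁻⁶ N·m

Dipole B is on the axis of dipole A, so B₁ there is axial: B₁ = (μ₀/4π)·2m₁/r³ along +z.
B₁ = 2(10⁻⁷)(0.0321)/(0.125)³ = 3.287×10⁻⁶ T.
τ = m₂ B₁ sinθ.
τ = (0.622)(3.287×10⁻⁶)·sin65° = 1.853×10⁻⁶ N·m.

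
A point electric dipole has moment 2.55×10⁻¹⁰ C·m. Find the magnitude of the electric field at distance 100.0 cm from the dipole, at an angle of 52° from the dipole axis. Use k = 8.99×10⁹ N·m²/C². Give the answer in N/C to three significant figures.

At angle θ the dipole field magnitude is E = (kp/r³)·√(1 + 3cos²θ).
kp/r³ = (8.99×10⁹)(2.55×10⁻¹⁰) / (1.00)³ = 2.292 N/C.
√(1 + 3cos²52°) = √(1 + 3·0.3790) = √2.1371 ≈ 1.4619.
E ≈ 2.292 × 1.462 = 3.351 N/C.

E ≈ 3.35 N/C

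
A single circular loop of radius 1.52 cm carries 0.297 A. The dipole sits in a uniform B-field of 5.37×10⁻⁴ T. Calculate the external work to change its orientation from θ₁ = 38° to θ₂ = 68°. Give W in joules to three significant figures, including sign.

W ≈ 4.79×10⁻⁸ J

Magnetic moment m = IA = Iπa² = (0.297)·π·(0.0152)² = 2.156×10⁻⁴ A·m².
W_ext = ΔU = −mB cosθ₂ + mB cosθ₁ = mB(cosθ₁ − cosθ₂).
W = (2.156×10⁻⁴)(5.37×10⁻⁴)·(cos38° − cos68°) = (1.158×10⁻⁷)·(+0.4134) = 4.786×10⁻⁸ J.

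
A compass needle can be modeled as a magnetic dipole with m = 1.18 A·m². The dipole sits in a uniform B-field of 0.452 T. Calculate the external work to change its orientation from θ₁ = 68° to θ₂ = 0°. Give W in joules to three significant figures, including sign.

W_ext = ΔU = −mB cosθ₂ + mB cosθ₁ = mB(cosθ₁ − cosθ₂).
W = (1.18)(0.452)·(cos68° − cos0°) = (0.5334)·(-0.6254) = -0.3336 J.

W ≈ -0.334 J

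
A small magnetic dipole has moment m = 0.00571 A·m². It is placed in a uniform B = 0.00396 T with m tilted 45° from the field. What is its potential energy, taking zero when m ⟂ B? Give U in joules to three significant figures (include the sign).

U = −m·B = −mB cosθ.
U = −(0.00571)(0.00396)·cos45° = -1.599×10⁻⁵ J.

U ≈ -1.60×10⁻⁵ J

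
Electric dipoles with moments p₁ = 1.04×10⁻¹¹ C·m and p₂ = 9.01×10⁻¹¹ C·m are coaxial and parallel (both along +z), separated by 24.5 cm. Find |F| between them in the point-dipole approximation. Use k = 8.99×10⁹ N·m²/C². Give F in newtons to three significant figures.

F ≈ 1.40×10⁻⁸ N

On-axis field of dipole 1 at distance r: E = 2kp₁/r³. Force on dipole 2 is F = p₂·dE/dr (gradient along axis).
dE/dr = −6kp₁/r⁴, so |F| = 6kp₁p₂/r⁴ (attractive for aligned moments).
F = 6(8.99×10⁹)(1.04×10⁻¹¹)(9.01×10⁻¹¹)/(0.245)⁴ = 1.403×10⁻⁸ N.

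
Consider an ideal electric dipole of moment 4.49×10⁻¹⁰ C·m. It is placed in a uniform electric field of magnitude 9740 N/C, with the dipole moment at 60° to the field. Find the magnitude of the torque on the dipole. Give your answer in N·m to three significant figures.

τ ≈ 3.79×10⁻⁶ N·m

Torque on an electric dipole: τ = pE sinθ.
τ = (4.49×10⁻¹⁰)(9740)·sin60° = 3.787×10⁻⁶ N·m.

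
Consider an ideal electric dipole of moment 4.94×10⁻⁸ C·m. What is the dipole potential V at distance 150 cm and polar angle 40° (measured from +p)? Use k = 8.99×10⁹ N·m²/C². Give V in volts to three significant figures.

The dipole potential is V = kp cosθ / r².
V = (8.99×10⁹)(4.94×10⁻⁸)·cos40° / (1.50)² = 151.2 V.

V ≈ 151 V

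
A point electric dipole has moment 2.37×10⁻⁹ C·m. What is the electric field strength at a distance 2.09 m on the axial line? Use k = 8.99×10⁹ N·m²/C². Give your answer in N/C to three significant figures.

On the dipole axis E = 2kp/r³.
E = 2·(8.99×10⁹)(2.37×10⁻⁹) / (2.09)³ = 4.668 N/C.

E ≈ 4.67 N/C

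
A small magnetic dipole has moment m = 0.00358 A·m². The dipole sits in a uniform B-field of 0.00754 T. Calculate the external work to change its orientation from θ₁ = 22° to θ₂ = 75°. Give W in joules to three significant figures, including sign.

W ≈ 1.80×10⁻⁵ J

W_ext = ΔU = −mB cosθ₂ + mB cosθ₁ = mB(cosθ₁ − cosθ₂).
W = (0.00358)(0.00754)·(cos22° − cos75°) = (2.699×10⁻⁵)·(+0.6684) = 1.804×10⁻⁵ J.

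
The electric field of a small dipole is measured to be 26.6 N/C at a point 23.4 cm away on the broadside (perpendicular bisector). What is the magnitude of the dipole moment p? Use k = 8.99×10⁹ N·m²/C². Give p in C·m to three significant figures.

p ≈ 3.79×10⁻¹¹ C·m

In the equatorial plane E = kp/r³, so p = Er³/(k).
p = (26.6)·(0.234)³ / (8.99×10⁹) = 3.791×10⁻¹¹ C·m.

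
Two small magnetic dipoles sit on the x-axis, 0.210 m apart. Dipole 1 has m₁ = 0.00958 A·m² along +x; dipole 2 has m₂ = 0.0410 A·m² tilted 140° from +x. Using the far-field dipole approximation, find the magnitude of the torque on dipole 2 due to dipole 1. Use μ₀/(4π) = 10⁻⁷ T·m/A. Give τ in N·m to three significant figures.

Dipole B is on the axis of dipole A, so B₁ there is axial: B₁ = (μ₀/4π)·2m₁/r³ along +x.
B₁ = 2(10⁻⁷)(0.00958)/(0.210)³ = 2.069×10⁻⁷ T.
τ = m₂ B₁ sinθ.
τ = (0.0410)(2.069×10⁻⁷)·sin140° = 5.452×10⁻⁹ N·m.

τ ≈ 5.45×10⁻⁹ N·m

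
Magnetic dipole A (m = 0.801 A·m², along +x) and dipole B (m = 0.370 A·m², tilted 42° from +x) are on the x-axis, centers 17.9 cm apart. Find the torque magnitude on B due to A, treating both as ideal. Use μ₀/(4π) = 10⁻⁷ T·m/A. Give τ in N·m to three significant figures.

τ ≈ 6.92×10⁻⁶ N·m

Dipole B is on the axis of dipole A, so B₁ there is axial: B₁ = (μ₀/4π)·2m₁/r³ along +x.
B₁ = 2(10⁻⁷)(0.801)/(0.179)³ = 2.793×10⁻⁵ T.
τ = m₂ B₁ sinθ.
τ = (0.370)(2.793×10⁻⁵)·sin42° = 6.915×10⁻⁶ N·m.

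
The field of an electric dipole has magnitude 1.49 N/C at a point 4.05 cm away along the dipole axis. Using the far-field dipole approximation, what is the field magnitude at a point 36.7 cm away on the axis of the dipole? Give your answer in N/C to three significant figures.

E ≈ 0.00200 N/C

Dipole fields scale as 1/r³ in the far field; the geometry is the same at both points.
E₂ = E₁ · (r₁/r₂)³ = 1.49 · (4.05/36.7)³.
(r₁/r₂)³ = (0.1104)³ = 0.001344.
E₂ ≈ 0.002002 N/C.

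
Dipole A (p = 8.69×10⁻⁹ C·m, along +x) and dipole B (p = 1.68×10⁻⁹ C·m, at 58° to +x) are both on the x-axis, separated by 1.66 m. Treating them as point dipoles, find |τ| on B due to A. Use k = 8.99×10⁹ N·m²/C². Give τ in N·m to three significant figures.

The second dipole sits on the axis of the first, so the field there is axial: E₁ = 2kp₁/r³ along +x.
E₁ = 2(8.99×10⁹)(8.69×10⁻⁹)/(1.66)³ = 34.16 N/C.
Torque on the second dipole: τ = p₂ E₁ sinθ.
τ = (1.68×10⁻⁹)(34.16)·sin58° = 4.866×10⁻⁸ N·m.

τ ≈ 4.87×10⁻⁸ N·m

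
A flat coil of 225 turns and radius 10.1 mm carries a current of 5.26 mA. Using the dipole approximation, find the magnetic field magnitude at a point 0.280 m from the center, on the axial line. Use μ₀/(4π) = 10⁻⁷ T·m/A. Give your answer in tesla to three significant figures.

m = NIA = NIπa² = 225·(0.00526)·π·(0.0101)² = 3.793×10⁻⁴ A·m².
On axis B = (μ₀/4π)·2m/r³.
B = 2·(10⁻⁷)·(3.793×10⁻⁴) / (0.280)³ = 3.456×10⁻⁹ T.

B ≈ 3.46×10⁻⁹ T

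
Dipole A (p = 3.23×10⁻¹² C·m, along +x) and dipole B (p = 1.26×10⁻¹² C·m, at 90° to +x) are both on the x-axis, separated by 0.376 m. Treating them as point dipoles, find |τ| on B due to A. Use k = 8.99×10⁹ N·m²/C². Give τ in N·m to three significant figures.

τ ≈ 1.38×10⁻¹² N·m

The second dipole sits on the axis of the first, so the field there is axial: E₁ = 2kp₁/r³ along +x.
E₁ = 2(8.99×10⁹)(3.23×10⁻¹²)/(0.376)³ = 1.093 N/C.
Torque on the second dipole: τ = p₂ E₁ sinθ.
τ = (1.26×10⁻¹²)(1.093)·sin90° = 1.377×10⁻¹² N·m.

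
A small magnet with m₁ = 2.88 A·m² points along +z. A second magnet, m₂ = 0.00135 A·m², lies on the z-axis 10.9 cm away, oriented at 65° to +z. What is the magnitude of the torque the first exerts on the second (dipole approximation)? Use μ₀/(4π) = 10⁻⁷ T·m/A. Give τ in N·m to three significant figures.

τ ≈ 5.44×10⁻⁷ N·m

Dipole B is on the axis of dipole A, so B₁ there is axial: B₁ = (μ₀/4π)·2m₁/r³ along +z.
B₁ = 2(10⁻⁷)(2.88)/(0.109)³ = 4.448×10⁻⁴ T.
τ = m₂ B₁ sinθ.
τ = (0.00135)(4.448×10⁻⁴)·sin65° = 5.442×10⁻⁷ N·m.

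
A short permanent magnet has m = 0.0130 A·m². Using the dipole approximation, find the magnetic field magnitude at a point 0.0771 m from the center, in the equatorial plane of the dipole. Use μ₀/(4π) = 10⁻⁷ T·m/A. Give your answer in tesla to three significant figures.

In the equatorial plane B = (μ₀/4π)·m/r³ (half the axial value).
B = (10⁻⁷)·(0.0130) / (0.0771)³ = 2.836×10⁻⁶ T.

B ≈ 2.84×10⁻⁶ T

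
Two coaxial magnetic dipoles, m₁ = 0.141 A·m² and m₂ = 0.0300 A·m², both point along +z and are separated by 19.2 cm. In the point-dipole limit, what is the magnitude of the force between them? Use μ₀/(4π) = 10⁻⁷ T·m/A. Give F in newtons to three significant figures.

On-axis B of dipole 1: B = (μ₀/4π)·2m₁/r³. Force on dipole 2: F = m₂·dB/dr.
dB/dr = −(μ₀/4π)·6m₁/r⁴, so |F| = (μ₀/4π)·6m₁m₂/r⁴.
F = 6(10⁻⁷)(0.141)(0.0300)/(0.192)⁴ = 1.868×10⁻⁶ N.

F ≈ 1.87×10⁻⁶ N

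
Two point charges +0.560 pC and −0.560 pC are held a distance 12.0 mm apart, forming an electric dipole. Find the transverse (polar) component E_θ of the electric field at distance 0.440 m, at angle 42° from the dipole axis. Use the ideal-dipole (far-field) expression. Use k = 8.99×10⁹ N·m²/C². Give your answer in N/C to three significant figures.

E_θ ≈ 4.75×10⁻⁴ N/C

Dipole moment p = qd = (5.60×10⁻¹³ C)(0.0120 m) = 6.72×10⁻¹⁵ C·m.
For a dipole, E_θ = (kp sinθ)/r³.
kp/r³ = (8.99×10⁹)(6.72×10⁻¹⁵)/(0.440)³ = 7.092×10⁻⁴ N/C.
E_θ = 7.092×10⁻⁴·sin42° = 4.745×10⁻⁴ N/C.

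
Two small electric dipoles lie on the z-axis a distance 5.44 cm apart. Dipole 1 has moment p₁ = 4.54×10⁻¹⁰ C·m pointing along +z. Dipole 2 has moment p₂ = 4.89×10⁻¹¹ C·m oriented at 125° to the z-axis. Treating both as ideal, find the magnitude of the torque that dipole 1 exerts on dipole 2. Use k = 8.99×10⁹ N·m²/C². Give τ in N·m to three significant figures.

τ ≈ 2.03×10⁻⁶ N·m

The second dipole sits on the axis of the first, so the field there is axial: E₁ = 2kp₁/r³ along +z.
E₁ = 2(8.99×10⁹)(4.54×10⁻¹⁰)/(0.0544)³ = 5.070×10⁴ N/C.
Torque on the second dipole: τ = p₂ E₁ sinθ.
τ = (4.89×10⁻¹¹)(5.070×10⁴)·sin125° = 2.031×10⁻⁶ N·m.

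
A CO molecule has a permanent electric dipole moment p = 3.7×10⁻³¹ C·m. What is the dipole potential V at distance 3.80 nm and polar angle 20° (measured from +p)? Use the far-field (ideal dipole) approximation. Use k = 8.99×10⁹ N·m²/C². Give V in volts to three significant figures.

The dipole potential is V = kp cosθ / r².
V = (8.99×10⁹)(3.70×10⁻³¹)·cos20° / (3.80×10⁻⁹)² = 2.165×10⁻⁴ V.

V ≈ 2.16×10⁻⁴ V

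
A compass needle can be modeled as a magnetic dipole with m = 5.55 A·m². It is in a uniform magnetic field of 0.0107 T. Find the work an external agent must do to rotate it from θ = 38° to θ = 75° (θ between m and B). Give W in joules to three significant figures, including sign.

W_ext = ΔU = −mB cosθ₂ + mB cosθ₁ = mB(cosθ₁ − cosθ₂).
W = (5.55)(0.0107)·(cos38° − cos75°) = (0.05938)·(+0.5292) = 0.03143 J.

W ≈ 0.0314 J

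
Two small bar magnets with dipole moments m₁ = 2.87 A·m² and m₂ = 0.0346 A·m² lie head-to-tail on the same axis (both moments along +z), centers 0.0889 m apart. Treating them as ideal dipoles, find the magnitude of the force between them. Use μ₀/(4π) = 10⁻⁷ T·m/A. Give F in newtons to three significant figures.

F ≈ 9.54×10⁻⁴ N

On-axis B of dipole 1: B = (μ₀/4π)·2m₁/r³. Force on dipole 2: F = m₂·dB/dr.
dB/dr = −(μ₀/4π)·6m₁/r⁴, so |F| = (μ₀/4π)·6m₁m₂/r⁴.
F = 6(10⁻⁷)(2.87)(0.0346)/(0.0889)⁴ = 9.539×10⁻⁴ N.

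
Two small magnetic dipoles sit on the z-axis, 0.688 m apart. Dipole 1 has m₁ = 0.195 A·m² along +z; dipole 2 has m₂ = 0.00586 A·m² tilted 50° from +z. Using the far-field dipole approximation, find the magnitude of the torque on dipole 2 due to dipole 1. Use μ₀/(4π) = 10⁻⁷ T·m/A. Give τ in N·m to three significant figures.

τ ≈ 5.38×10⁻¹⁰ N·m

Dipole B is on the axis of dipole A, so B₁ there is axial: B₁ = (μ₀/4π)·2m₁/r³ along +z.
B₁ = 2(10⁻⁷)(0.195)/(0.688)³ = 1.198×10⁻⁷ T.
τ = m₂ B₁ sinθ.
τ = (0.00586)(1.198×10⁻⁷)·sin50° = 5.376×10⁻¹⁰ N·m.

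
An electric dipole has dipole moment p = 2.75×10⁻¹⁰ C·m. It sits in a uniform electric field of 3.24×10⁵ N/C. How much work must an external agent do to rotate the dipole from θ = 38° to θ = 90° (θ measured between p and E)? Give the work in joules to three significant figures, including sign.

W ≈ 7.02×10⁻⁵ J

W_ext = ΔU = U(θ₂) − U(θ₁) = −pE cosθ₂ − (−pE cosθ₁) = pE(cosθ₁ − cosθ₂).
W = (2.75×10⁻¹⁰)(3.24×10⁵)·(cos38° − cos90°) = (8.910×10⁻⁵)·(+0.7880) = 7.021×10⁻⁵ J.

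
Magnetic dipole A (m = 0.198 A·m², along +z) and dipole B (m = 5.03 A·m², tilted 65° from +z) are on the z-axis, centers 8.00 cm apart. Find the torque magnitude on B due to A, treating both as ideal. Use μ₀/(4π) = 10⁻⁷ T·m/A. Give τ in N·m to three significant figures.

Dipole B is on the axis of dipole A, so B₁ there is axial: B₁ = (μ₀/4π)·2m₁/r³ along +z.
B₁ = 2(10⁻⁷)(0.198)/(0.0800)³ = 7.734×10⁻⁵ T.
τ = m₂ B₁ sinθ.
τ = (5.03)(7.734×10⁻⁵)·sin65° = 3.526×10⁻⁴ N·m.

τ ≈ 3.53×10⁻⁴ N·m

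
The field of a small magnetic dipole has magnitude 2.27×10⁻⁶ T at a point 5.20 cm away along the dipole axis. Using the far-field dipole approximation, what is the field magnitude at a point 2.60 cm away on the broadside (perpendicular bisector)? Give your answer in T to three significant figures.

B ≈ 9.08×10⁻⁶ T

Dipole fields scale as 1/r³ in the far field.
The axial field is twice the equatorial field at the same r, so the geometry factor is 1/2.
B₂ = B₁ · (1/2) · (r₁/r₂)³ = 2.27×10⁻⁶ · 0.5 · (5.20/2.60)³.
(r₁/r₂)³ = (2)³ = 8.
B₂ ≈ 9.080×10⁻⁶ T.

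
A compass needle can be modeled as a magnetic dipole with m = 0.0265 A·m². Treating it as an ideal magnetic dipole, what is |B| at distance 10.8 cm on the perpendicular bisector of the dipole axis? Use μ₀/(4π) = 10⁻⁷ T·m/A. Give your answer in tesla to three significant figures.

B ≈ 2.10×10⁻⁶ T

In the equatorial plane B = (μ₀/4π)·m/r³ (half the axial value).
B = (10⁻⁷)·(0.0265) / (0.108)³ = 2.104×10⁻⁶ T.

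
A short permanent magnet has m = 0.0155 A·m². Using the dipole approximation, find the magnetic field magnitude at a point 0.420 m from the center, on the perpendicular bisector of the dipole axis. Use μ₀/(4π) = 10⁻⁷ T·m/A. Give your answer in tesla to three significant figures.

In the equatorial plane B = (μ₀/4π)·m/r³ (half the axial value).
B = (10⁻⁷)·(0.0155) / (0.420)³ = 2.092×10⁻⁸ T.

B ≈ 2.09×10⁻⁸ T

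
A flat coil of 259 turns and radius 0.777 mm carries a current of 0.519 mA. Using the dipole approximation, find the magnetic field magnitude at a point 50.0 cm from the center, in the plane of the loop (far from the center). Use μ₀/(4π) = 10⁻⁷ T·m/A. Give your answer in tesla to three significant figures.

B ≈ 2.04×10⁻¹³ T

m = NIA = NIπa² = 259·(5.19×10⁻⁴)·π·(7.77×10⁻⁴)² = 2.55×10⁻⁷ A·m².
In the equatorial plane B = (μ₀/4π)·m/r³ (half the axial value).
B = (10⁻⁷)·(2.55×10⁻⁷) / (0.500)³ = 2.040×10⁻¹³ T.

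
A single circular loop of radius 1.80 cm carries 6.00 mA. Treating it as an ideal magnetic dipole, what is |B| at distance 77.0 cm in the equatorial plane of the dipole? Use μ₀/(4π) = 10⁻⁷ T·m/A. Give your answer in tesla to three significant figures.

Magnetic moment m = IA = Iπa² = (0.00600)·π·(0.0180)² = 6.107×10⁻⁶ A·m².
In the equatorial plane B = (μ₀/4π)·m/r³ (half the axial value).
B = (10⁻⁷)·(6.107×10⁻⁶) / (0.770)³ = 1.338×10⁻¹² T.

B ≈ 1.34×10⁻¹² T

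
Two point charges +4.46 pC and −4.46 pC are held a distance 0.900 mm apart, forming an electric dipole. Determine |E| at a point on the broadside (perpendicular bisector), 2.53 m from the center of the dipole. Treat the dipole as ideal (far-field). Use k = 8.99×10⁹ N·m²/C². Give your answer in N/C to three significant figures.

E ≈ 2.23×10⁻⁶ N/C

Dipole moment p = qd = (4.46×10⁻¹² C)(9.00×10⁻⁴ m) = 4.014×10⁻¹⁵ C·m.
In the equatorial plane E = kp/r³.
E = (8.99×10⁹)(4.014×10⁻¹⁵) / (2.53)³ = 2.228×10⁻⁶ N/C.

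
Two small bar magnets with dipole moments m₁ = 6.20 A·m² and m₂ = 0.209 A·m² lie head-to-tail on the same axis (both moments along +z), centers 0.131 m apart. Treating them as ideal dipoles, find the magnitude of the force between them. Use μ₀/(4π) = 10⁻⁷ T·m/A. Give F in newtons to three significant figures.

F ≈ 0.00264 N

On-axis B of dipole 1: B = (μ₀/4π)·2m₁/r³. Force on dipole 2: F = m₂·dB/dr.
dB/dr = −(μ₀/4π)·6m₁/r⁴, so |F| = (μ₀/4π)·6m₁m₂/r⁴.
F = 6(10⁻⁷)(6.20)(0.209)/(0.131)⁴ = 0.002640 N.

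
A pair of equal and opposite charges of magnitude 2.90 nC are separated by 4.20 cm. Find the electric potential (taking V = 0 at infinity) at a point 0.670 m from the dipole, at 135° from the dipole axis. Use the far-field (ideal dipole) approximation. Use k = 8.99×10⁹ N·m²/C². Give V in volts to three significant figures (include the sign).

Dipole moment p = qd = (2.90×10⁻⁹ C)(0.0420 m) = 1.218×10⁻¹⁰ C·m.
The dipole potential is V = kp cosθ / r².
V = (8.99×10⁹)(1.218×10⁻¹⁰)·cos135° / (0.670)² = -1.725 V.

V ≈ -1.72 V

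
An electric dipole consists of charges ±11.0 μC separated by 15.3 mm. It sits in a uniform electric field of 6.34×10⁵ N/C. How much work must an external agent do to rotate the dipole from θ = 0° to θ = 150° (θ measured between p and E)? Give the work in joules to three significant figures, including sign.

W ≈ 0.199 J

Dipole moment p = qd = (1.10×10⁻⁵ C)(0.0153 m) = 1.683×10⁻⁷ C·m.
W_ext = ΔU = U(θ₂) − U(θ₁) = −pE cosθ₂ − (−pE cosθ₁) = pE(cosθ₁ − cosθ₂).
W = (1.683×10⁻⁷)(6.34×10⁵)·(cos0° − cos150°) = (0.1067)·(+1.8660) = 0.1991 J.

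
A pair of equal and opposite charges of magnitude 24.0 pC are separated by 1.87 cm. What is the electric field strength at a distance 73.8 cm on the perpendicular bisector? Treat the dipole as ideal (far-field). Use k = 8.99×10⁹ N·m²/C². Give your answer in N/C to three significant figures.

E ≈ 0.0100 N/C

Dipole moment p = qd = (2.40×10⁻¹¹ C)(0.0187 m) = 4.488×10⁻¹³ C·m.
On the perpendicular bisector E = kp/r³ (half the axial value at the same distance).
E = (8.99×10⁹)(4.488×10⁻¹³) / (0.738)³ = 0.01004 N/C.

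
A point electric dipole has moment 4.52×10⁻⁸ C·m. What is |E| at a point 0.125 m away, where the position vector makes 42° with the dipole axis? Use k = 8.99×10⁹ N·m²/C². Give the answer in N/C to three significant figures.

E ≈ 3.39×10⁵ N/C

At angle θ the dipole field magnitude is E = (kp/r³)·√(1 + 3cos²θ).
kp/r³ = (8.99×10⁹)(4.52×10⁻⁸) / (0.125)³ = 2.081×10⁵ N/C.
√(1 + 3cos²42°) = √(1 + 3·0.5523) = √2.6568 ≈ 1.6300.
E ≈ 2.081×10⁵ × 1.630 = 3.391×10⁵ N/C.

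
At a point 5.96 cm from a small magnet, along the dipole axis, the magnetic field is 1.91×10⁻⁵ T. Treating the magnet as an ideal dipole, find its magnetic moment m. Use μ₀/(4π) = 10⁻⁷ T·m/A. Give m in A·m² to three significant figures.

On axis B = (μ₀/4π)·2m/r³, so m = Br³·4π/(μ₀·2).
m = (1.91×10⁻⁵)·(0.0596)³ / (2·10⁻⁷) = 0.02022 A·m².

m ≈ 0.0202 A·m²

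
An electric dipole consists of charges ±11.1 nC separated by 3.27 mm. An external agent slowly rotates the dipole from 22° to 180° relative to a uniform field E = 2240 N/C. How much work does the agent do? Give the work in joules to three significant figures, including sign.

W ≈ 1.57×10⁻⁷ J

Dipole moment p = qd = (1.11×10⁻⁸ C)(0.00327 m) = 3.63×10⁻¹¹ C·m.
W_ext = ΔU = U(θ₂) − U(θ₁) = −pE cosθ₂ − (−pE cosθ₁) = pE(cosθ₁ − cosθ₂).
W = (3.63×10⁻¹¹)(2240)·(cos22° − cos180°) = (8.131×10⁻⁸)·(+1.9272) = 1.567×10⁻⁷ J.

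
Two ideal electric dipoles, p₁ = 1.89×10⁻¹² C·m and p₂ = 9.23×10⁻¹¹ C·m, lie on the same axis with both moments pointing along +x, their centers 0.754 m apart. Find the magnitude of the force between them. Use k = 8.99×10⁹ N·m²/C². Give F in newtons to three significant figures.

F ≈ 2.91×10⁻¹¹ N

On-axis field of dipole 1 at distance r: E = 2kp₁/r³. Force on dipole 2 is F = p₂·dE/dr (gradient along axis).
dE/dr = −6kp₁/r⁴, so |F| = 6kp₁p₂/r⁴ (attractive for aligned moments).
F = 6(8.99×10⁹)(1.89×10⁻¹²)(9.23×10⁻¹¹)/(0.754)⁴ = 2.911×10⁻¹¹ N.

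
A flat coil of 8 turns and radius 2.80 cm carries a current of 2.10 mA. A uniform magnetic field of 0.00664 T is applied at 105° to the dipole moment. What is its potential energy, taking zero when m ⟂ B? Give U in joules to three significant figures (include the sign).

m = NIA = NIπa² = 8·(0.00210)·π·(0.0280)² = 4.138×10⁻⁵ A·m².
U = −m·B = −mB cosθ.
U = −(4.138×10⁻⁵)(0.00664)·cos105° = 7.111×10⁻⁸ J.

U ≈ 7.11×10⁻⁸ J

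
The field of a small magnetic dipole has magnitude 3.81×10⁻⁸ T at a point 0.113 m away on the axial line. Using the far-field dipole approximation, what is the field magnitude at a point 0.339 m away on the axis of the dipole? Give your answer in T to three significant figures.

Dipole fields scale as 1/r³ in the far field; the geometry is the same at both points.
B₂ = B₁ · (r₁/r₂)³ = 3.81×10⁻⁸ · (0.113/0.339)³.
(r₁/r₂)³ = (0.3333)³ = 0.03704.
B₂ ≈ 1.411×10⁻⁹ T.

B ≈ 1.41×10⁻⁹ T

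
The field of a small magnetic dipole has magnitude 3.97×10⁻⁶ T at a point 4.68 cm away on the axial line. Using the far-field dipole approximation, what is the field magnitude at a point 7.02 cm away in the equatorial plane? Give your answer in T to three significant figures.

B ≈ 5.88×10⁻⁷ T

Dipole fields scale as 1/r³ in the far field.
The axial field is twice the equatorial field at the same r, so the geometry factor is 1/2.
B₂ = B₁ · (1/2) · (r₁/r₂)³ = 3.97×10⁻⁶ · 0.5 · (4.68/7.02)³.
(r₁/r₂)³ = (0.6667)³ = 0.2963.
B₂ ≈ 5.881×10⁻⁷ T.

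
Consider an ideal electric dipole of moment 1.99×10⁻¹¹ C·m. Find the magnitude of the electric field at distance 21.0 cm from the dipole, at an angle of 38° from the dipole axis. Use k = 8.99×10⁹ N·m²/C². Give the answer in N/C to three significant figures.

E ≈ 32.7 N/C

At angle θ the dipole field magnitude is E = (kp/r³)·√(1 + 3cos²θ).
kp/r³ = (8.99×10⁹)(1.99×10⁻¹¹) / (0.210)³ = 19.32 N/C.
√(1 + 3cos²38°) = √(1 + 3·0.6210) = √2.8629 ≈ 1.6920.
E ≈ 19.32 × 1.692 = 32.69 N/C.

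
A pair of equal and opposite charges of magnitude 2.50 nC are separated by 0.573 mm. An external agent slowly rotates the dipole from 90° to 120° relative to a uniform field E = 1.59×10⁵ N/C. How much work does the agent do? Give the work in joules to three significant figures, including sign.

Dipole moment p = qd = (2.50×10⁻⁹ C)(5.73×10⁻⁴ m) = 1.433×10⁻¹² C·m.
W_ext = ΔU = U(θ₂) − U(θ₁) = −pE cosθ₂ − (−pE cosθ₁) = pE(cosθ₁ − cosθ₂).
W = (1.433×10⁻¹²)(1.59×10⁵)·(cos90° − cos120°) = (2.278×10⁻⁷)·(+0.5000) = 1.139×10⁻⁷ J.

W ≈ 1.14×10⁻⁷ J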